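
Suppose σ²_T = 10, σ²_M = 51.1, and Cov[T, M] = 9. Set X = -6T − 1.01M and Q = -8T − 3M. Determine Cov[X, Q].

Cov[X, Q] = 869.553

By bilinearity, Cov[X, Q] = ac·σ²_T + bd·σ²_M + (ad+bc)·Cov[T, M], with a=-6, b=-1.01, c=-8, d=-3.
ac·σ²_T = (-6)·(-8)·10 = 480
bd·σ²_M = (-1.01)·(-3)·51.1 = 154.833
(ad+bc)·Cov[T, M] = (26.08)·9 = 234.72
Cov[X, Q] = 480 + 154.833 + 234.72 = 869.553.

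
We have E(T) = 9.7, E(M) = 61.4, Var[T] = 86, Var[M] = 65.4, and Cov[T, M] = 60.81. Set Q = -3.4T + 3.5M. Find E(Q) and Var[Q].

E(Q) = 181.92, Var[Q] = 348.032

E(Q) = (-3.4)·E(T) + 3.5·E(M) = (-3.4)·9.7 + 3.5·61.4 = 181.92.
Var[Q] = a²·Var[T] + b²·Var[M] + 2ab·Cov[T, M] with a = -3.4, b = 3.5.
= (-3.4)²·86 + 3.5²·65.4 + 2·(-3.4)·3.5·60.81
= 994.16 + 801.15 + (-1447.278) = 348.032.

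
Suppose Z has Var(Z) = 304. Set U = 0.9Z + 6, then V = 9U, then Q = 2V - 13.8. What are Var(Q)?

Var(Q) = 79781.76

Var(U) = 0.9²·304 = 246.24.
Var(V) = 9²·246.24 = 19945.44.
Var(Q) = 2²·19945.44 = 79781.76.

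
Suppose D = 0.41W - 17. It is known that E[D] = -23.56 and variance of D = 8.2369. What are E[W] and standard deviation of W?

E[W] = -16, standard deviation of W = 7

From D = 0.41W - 17: E[D] = a·E[W] + b, so E[W] = (E[D] − b)/a = (-23.56 − (-17))/0.41 = -16.
standard deviation of D = √8.2369 = 2.87.
standard deviation of D = |a|·standard deviation of W, so standard deviation of W = 2.87/|0.41| = 7.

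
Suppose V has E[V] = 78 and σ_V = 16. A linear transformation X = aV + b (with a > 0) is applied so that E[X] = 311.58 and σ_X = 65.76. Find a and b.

a = 4.11, b = -9

σ_X = a·σ_V (a > 0), so a = 65.76/16 = 4.11.
E[X] = a·E[V] + b, so b = 311.58 − 4.11·78 = -9.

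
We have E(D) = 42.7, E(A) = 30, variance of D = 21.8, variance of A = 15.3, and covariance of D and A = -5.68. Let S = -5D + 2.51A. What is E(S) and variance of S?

E(S) = (-5)·E(D) + 2.51·E(A) = (-5)·42.7 + 2.51·30 = -138.2.
variance of S = a²·variance of D + b²·variance of A + 2ab·covariance of D and A with a = -5, b = 2.51.
= (-5)²·21.8 + 2.51²·15.3 + 2·(-5)·2.51·(-5.68)
= 545 + 96.39153 + 142.568 = 783.95953.

E(S) = -138.2, variance of S = 783.95953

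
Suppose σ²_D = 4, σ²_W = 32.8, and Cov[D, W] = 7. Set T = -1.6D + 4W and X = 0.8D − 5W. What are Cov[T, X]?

By bilinearity, Cov[T, X] = ac·σ²_D + bd·σ²_W + (ad+bc)·Cov[D, W], with a=-1.6, b=4, c=0.8, d=-5.
ac·σ²_D = (-1.6)·0.8·4 = -5.12
bd·σ²_W = 4·(-5)·32.8 = -656
(ad+bc)·Cov[D, W] = (11.2)·7 = 78.4
Cov[T, X] = -5.12 + (-656) + 78.4 = -582.72.

Cov[T, X] = -582.72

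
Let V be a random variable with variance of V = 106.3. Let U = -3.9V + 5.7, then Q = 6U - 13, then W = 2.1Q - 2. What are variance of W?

variance of U = (-3.9)²·106.3 = 1616.823.
variance of Q = 6²·1616.823 = 58205.628.
variance of W = 2.1²·58205.628 = 256686.81948.

variance of W = 256686.81948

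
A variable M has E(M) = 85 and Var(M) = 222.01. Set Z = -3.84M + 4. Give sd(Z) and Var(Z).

Z = -3.84M + 4 is linear with a = -3.84, b = 4.
sd(M) = √222.01 = 14.9.
sd(Z) = |a|·sd(M) = |-3.84|·14.9 = 57.216.
Var(Z) = a²·Var(M) = (-3.84)²·222.01 = 3273.670656 (the additive constant 4 does not affect variance).

sd(Z) = 57.216, Var(Z) = 3273.670656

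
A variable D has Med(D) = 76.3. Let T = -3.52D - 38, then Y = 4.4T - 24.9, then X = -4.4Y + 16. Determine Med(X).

Med(T) = (-3.52)·76.3 + (-38) = -306.576.
Med(Y) = 4.4·(-306.576) + (-24.9) = -1373.8344.
Med(X) = (-4.4)·(-1373.8344) + 16 = 6060.87136.

Med(X) = 6060.87136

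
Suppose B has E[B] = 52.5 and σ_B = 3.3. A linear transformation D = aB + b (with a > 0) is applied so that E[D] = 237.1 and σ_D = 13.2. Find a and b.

σ_D = a·σ_B (a > 0), so a = 13.2/3.3 = 4.
E[D] = a·E[B] + b, so b = 237.1 − 4·52.5 = 27.1.

a = 4, b = 27.1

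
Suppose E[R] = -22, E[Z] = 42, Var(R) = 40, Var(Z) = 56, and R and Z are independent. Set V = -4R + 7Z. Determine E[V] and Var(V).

E[V] = 382, Var(V) = 3384

E[V] = (-4)·E[R] + 7·E[Z] = (-4)·(-22) + 7·42 = 382.
Var(V) = a²·Var(R) + b²·Var(Z) + 2ab·Cov[R, Z] with a = -4, b = 7.
Independence gives Cov[R, Z] = 0.
= (-4)²·40 + 7²·56 + 2·(-4)·7·0
= 640 + 2744 + 0 = 3384.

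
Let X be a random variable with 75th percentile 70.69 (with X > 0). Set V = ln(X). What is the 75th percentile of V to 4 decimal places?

ln(X) is increasing, so P_{75}(V) = g(P_{75}(X)) ≈ 4.2583.

75th percentile of V = 4.2583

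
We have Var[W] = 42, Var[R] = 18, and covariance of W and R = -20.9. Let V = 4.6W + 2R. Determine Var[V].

Var[V] = 576.16

Var[V] = a²·Var[W] + b²·Var[R] + 2ab·covariance of W and R with a = 4.6, b = 2.
= 4.6²·42 + 2²·18 + 2·4.6·2·(-20.9)
= 888.72 + 72 + (-384.56) = 576.16.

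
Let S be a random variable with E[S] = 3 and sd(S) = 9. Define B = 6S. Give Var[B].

B = 6S is linear with a = 6, b = 0.
Var[S] = 9² = 81.
Var[B] = a²·Var[S] = 6²·81 = 2916.

Var[B] = 2916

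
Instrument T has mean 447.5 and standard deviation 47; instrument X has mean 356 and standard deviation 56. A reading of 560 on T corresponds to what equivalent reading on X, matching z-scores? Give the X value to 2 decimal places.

z = (560 − 447.5)/47 ≈ 2.3936.
X = 356 + z·56 = 356 + (560 − 447.5)·56/47 ≈ 490.04.

X = 490.04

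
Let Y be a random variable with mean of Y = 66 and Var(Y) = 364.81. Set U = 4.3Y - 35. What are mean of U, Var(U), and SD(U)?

mean of U = 248.8, Var(U) = 6745.3369, SD(U) = 82.13

U = 4.3Y - 35 is linear with a = 4.3, b = -35.
mean of U = a·mean of Y + b = 4.3·66 + (-35) = 248.8.
Var(U) = a²·Var(Y) = 4.3²·364.81 = 6745.3369 (the additive constant -35 does not affect variance).
SD(Y) = √364.81 = 19.1.
SD(U) = |a|·SD(Y) = |4.3|·19.1 = 82.13.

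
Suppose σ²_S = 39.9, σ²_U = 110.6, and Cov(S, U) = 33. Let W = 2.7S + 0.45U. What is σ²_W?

σ²_W = a²·σ²_S + b²·σ²_U + 2ab·Cov(S, U) with a = 2.7, b = 0.45.
= 2.7²·39.9 + 0.45²·110.6 + 2·2.7·0.45·33
= 290.871 + 22.3965 + 80.19 = 393.4575.

σ²_W = 393.4575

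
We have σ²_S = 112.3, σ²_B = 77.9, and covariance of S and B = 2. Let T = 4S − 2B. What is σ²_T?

σ²_T = 2076.4

σ²_T = a²·σ²_S + b²·σ²_B + 2ab·covariance of S and B with a = 4, b = -2.
= 4²·112.3 + (-2)²·77.9 + 2·4·(-2)·2
= 1796.8 + 311.6 + (-32) = 2076.4.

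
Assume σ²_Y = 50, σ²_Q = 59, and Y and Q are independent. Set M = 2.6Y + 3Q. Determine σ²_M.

σ²_M = a²·σ²_Y + b²·σ²_Q + 2ab·Cov[Y, Q] with a = 2.6, b = 3.
Independence gives Cov[Y, Q] = 0.
= 2.6²·50 + 3²·59 + 2·2.6·3·0
= 338 + 531 + 0 = 869.

σ²_M = 869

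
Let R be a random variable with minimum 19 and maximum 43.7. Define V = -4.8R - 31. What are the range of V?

Range(V) = 118.56

Range of R = 43.7 − 19 = 24.7.
Range(V) = |a|·Range(R) = |-4.8|·24.7 = 118.56.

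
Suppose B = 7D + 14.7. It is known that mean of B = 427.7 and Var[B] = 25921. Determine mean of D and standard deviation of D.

mean of D = 59, standard deviation of D = 23

From B = 7D + 14.7: mean of B = a·mean of D + b, so mean of D = (mean of B − b)/a = (427.7 − 14.7)/7 = 59.
standard deviation of B = √25921 = 161.
standard deviation of B = |a|·standard deviation of D, so standard deviation of D = 161/|7| = 23.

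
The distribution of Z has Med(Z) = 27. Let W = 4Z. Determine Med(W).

A linear map preserves order up to sign, so Med(W) = a·Med(Z) + b = 4·27 = 108.

Med(W) = 108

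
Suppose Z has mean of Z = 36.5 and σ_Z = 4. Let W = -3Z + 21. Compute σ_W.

σ_W = 12

W = -3Z + 21 is linear with a = -3, b = 21.
σ_W = |a|·σ_Z = |-3|·4 = 12.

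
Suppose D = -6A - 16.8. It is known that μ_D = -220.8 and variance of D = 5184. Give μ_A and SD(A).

μ_A = 34, SD(A) = 12

From D = -6A - 16.8: μ_D = a·μ_A + b, so μ_A = (μ_D − b)/a = (-220.8 − (-16.8))/(-6) = 34.
SD(D) = √5184 = 72.
SD(D) = |a|·SD(A), so SD(A) = 72/|-6| = 12.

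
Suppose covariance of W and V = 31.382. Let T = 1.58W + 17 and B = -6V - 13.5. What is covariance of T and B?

covariance of T and B = a·c·covariance of W and V = 1.58·(-6)·31.382 = -297.50136. Additive constants drop out.

covariance of T and B = -297.50136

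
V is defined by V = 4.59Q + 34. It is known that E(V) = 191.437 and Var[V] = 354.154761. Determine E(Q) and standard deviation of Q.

E(Q) = 34.3, standard deviation of Q = 4.1

From V = 4.59Q + 34: E(V) = a·E(Q) + b, so E(Q) = (E(V) − b)/a = (191.437 − 34)/4.59 = 34.3.
standard deviation of V = √354.154761 = 18.819.
standard deviation of V = |a|·standard deviation of Q, so standard deviation of Q = 18.819/|4.59| = 4.1.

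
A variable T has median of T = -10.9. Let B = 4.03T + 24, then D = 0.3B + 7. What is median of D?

median of D = 1.0219

median of B = 4.03·(-10.9) + 24 = -19.927.
median of D = 0.3·(-19.927) + 7 = 1.0219.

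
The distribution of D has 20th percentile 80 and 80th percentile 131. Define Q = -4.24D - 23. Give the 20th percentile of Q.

20th percentile of Q = -578.44

Since a = -4.24 < 0 the transformation is decreasing, reversing order: the 20th percentile of Q corresponds to the 80th percentile of D.
So P_{20}(Q) = a·P_{80}(D) + b = (-4.24)·131 + (-23) = -578.44.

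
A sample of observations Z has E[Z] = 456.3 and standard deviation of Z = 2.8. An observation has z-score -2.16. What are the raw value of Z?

Z = E[Z] + z·standard deviation of Z = 456.3 + (-2.16)·2.8 = 450.252.

Z = 450.252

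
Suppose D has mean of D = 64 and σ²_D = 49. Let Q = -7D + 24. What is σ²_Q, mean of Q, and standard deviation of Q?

σ²_Q = 2401, mean of Q = -424, standard deviation of Q = 49

Q = -7D + 24 is linear with a = -7, b = 24.
σ²_Q = a²·σ²_D = (-7)²·49 = 2401 (the additive constant 24 does not affect variance).
mean of Q = a·mean of D + b = (-7)·64 + 24 = -424.
standard deviation of D = √49 = 7.
standard deviation of Q = |a|·standard deviation of D = |-7|·7 = 49.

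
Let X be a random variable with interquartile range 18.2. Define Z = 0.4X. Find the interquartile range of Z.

IQR(Z) = 7.28

Under Z = aX + b, IQR(Z) = |a|·IQR(X) = |0.4|·18.2 = 7.28 (shifts cancel; spread scales by |a|).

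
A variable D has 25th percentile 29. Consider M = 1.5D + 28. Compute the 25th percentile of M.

25th percentile of M = 71.5

Since a = 1.5 > 0 the transformation is increasing, so the 25th percentile of M = a·(P_{25} of D) + b = 1.5·29 + 28 = 71.5.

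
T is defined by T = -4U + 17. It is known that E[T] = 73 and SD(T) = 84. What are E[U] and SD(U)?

E[U] = -14, SD(U) = 21

From T = -4U + 17: E[T] = a·E[U] + b, so E[U] = (E[T] − b)/a = (73 − 17)/(-4) = -14.
SD(T) = |a|·SD(U), so SD(U) = 84/|-4| = 21.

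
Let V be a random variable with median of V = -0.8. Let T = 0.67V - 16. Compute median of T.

A linear map preserves order up to sign, so median of T = a·median of V + b = 0.67·(-0.8) + (-16) = -16.536.

median of T = -16.536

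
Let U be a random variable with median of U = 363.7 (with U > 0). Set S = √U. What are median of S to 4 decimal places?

median of S = 19.0709

√U is monotone on this domain, so median of S = √(363.7) ≈ 19.0709.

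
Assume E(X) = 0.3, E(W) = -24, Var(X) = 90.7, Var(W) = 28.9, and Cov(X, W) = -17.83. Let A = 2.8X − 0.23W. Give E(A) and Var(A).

E(A) = 2.8·E(X) + (-0.23)·E(W) = 2.8·0.3 + (-0.23)·(-24) = 6.36.
Var(A) = a²·Var(X) + b²·Var(W) + 2ab·Cov(X, W) with a = 2.8, b = -0.23.
= 2.8²·90.7 + (-0.23)²·28.9 + 2·2.8·(-0.23)·(-17.83)
= 711.088 + 1.52881 + 22.96504 = 735.58185.

E(A) = 6.36, Var(A) = 735.58185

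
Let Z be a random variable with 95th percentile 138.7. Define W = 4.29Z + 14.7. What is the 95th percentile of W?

Since a = 4.29 > 0 the transformation is increasing, so the 95th percentile of W = a·(P_{95} of Z) + b = 4.29·138.7 + 14.7 = 609.723.

95th percentile of W = 609.723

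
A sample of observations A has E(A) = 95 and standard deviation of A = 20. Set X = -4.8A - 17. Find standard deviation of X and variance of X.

standard deviation of X = 96, variance of X = 9216

X = -4.8A - 17 is linear with a = -4.8, b = -17.
standard deviation of X = |a|·standard deviation of A = |-4.8|·20 = 96.
variance of A = 20² = 400.
variance of X = a²·variance of A = (-4.8)²·400 = 9216 (the additive constant -17 does not affect variance).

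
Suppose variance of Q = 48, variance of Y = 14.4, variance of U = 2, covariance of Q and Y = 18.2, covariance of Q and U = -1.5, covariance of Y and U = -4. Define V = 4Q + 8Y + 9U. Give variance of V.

variance of V = a²·variance of Q + b²·variance of Y + c²·variance of U + 2ab·covariance of Q and Y + 2ac·covariance of Q and U + 2bc·covariance of Y and U, with a = 4, b = 8, c = 9.
= 768 + 921.6 + 162 + 1164.8 + (-108) + (-576)
= 2332.4.

variance of V = 2332.4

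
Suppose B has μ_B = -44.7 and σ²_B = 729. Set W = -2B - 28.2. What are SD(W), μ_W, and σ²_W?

SD(W) = 54, μ_W = 61.2, σ²_W = 2916

W = -2B - 28.2 is linear with a = -2, b = -28.2.
SD(B) = √729 = 27.
SD(W) = |a|·SD(B) = |-2|·27 = 54.
μ_W = a·μ_B + b = (-2)·(-44.7) + (-28.2) = 61.2.
σ²_W = a²·σ²_B = (-2)²·729 = 2916 (the additive constant -28.2 does not affect variance).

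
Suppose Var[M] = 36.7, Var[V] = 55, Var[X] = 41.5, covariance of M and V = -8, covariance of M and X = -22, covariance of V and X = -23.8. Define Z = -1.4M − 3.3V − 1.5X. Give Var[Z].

Var[Z] = a²·Var[M] + b²·Var[V] + c²·Var[X] + 2ab·covariance of M and V + 2ac·covariance of M and X + 2bc·covariance of V and X, with a = -1.4, b = -3.3, c = -1.5.
= 71.932 + 598.95 + 93.375 + (-73.92) + (-92.4) + (-235.62)
= 362.317.

Var[Z] = 362.317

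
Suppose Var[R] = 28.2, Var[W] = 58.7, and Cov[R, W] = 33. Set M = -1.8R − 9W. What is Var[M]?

Var[M] = 5915.268

Var[M] = a²·Var[R] + b²·Var[W] + 2ab·Cov[R, W] with a = -1.8, b = -9.
= (-1.8)²·28.2 + (-9)²·58.7 + 2·(-1.8)·(-9)·33
= 91.368 + 4754.7 + 1069.2 = 5915.268.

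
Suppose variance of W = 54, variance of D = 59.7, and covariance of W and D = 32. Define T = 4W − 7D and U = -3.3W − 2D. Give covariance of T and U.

covariance of T and U = 606.2

By bilinearity, covariance of T and U = ac·variance of W + bd·variance of D + (ad+bc)·covariance of W and D, with a=4, b=-7, c=-3.3, d=-2.
ac·variance of W = 4·(-3.3)·54 = -712.8
bd·variance of D = (-7)·(-2)·59.7 = 835.8
(ad+bc)·covariance of W and D = (15.1)·32 = 483.2
covariance of T and U = -712.8 + 835.8 + 483.2 = 606.2.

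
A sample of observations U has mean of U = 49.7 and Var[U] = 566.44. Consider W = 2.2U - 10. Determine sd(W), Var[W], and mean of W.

sd(W) = 52.36, Var[W] = 2741.5696, mean of W = 99.34

W = 2.2U - 10 is linear with a = 2.2, b = -10.
sd(U) = √566.44 = 23.8.
sd(W) = |a|·sd(U) = |2.2|·23.8 = 52.36.
Var[W] = a²·Var[U] = 2.2²·566.44 = 2741.5696 (the additive constant -10 does not affect variance).
mean of W = a·mean of U + b = 2.2·49.7 + (-10) = 99.34.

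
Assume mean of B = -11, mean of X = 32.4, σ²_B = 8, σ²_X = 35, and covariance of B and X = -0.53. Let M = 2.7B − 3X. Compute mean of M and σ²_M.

mean of M = -126.9, σ²_M = 381.906

mean of M = 2.7·mean of B + (-3)·mean of X = 2.7·(-11) + (-3)·32.4 = -126.9.
σ²_M = a²·σ²_B + b²·σ²_X + 2ab·covariance of B and X with a = 2.7, b = -3.
= 2.7²·8 + (-3)²·35 + 2·2.7·(-3)·(-0.53)
= 58.32 + 315 + 8.586 = 381.906.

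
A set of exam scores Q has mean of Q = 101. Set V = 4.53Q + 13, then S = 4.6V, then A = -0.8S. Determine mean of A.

mean of A = -1731.5504

mean of V = 4.53·101 + 13 = 470.53.
mean of S = 4.6·470.53 = 2164.438.
mean of A = (-0.8)·2164.438 = -1731.5504.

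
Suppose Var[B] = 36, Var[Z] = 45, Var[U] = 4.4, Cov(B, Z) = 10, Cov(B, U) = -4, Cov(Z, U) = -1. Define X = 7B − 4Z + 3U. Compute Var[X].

Var[X] = 1819.6

Var[X] = a²·Var[B] + b²·Var[Z] + c²·Var[U] + 2ab·Cov(B, Z) + 2ac·Cov(B, U) + 2bc·Cov(Z, U), with a = 7, b = -4, c = 3.
= 1764 + 720 + 39.6 + (-560) + (-168) + 24
= 1819.6.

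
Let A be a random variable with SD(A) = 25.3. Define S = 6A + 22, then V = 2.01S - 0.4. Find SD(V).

SD(S) = |6|·25.3 = 151.8.
SD(V) = |2.01|·151.8 = 305.118.

SD(V) = 305.118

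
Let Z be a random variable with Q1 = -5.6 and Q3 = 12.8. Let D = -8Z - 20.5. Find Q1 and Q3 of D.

Q1(D) = -122.9, Q3(D) = 24.3

a = -8 < 0 reverses order: Q1(D) comes from Q3(Z), Q3(D) from Q1(Z).
Q1(D) = (-8)·12.8 + (-20.5) = -122.9; Q3(D) = (-8)·(-5.6) + (-20.5) = 24.3.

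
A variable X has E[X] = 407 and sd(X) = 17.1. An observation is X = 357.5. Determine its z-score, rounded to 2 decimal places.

z = (X − E[X]) / sd(X) = (357.5 − 407) / 17.1 ≈ -2.89.

z = -2.89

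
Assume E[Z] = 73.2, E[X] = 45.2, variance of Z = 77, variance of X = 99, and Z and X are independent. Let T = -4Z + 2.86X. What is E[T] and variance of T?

E[T] = (-4)·E[Z] + 2.86·E[X] = (-4)·73.2 + 2.86·45.2 = -163.528.
variance of T = a²·variance of Z + b²·variance of X + 2ab·Cov(Z, X) with a = -4, b = 2.86.
Independence gives Cov(Z, X) = 0.
= (-4)²·77 + 2.86²·99 + 2·(-4)·2.86·0
= 1232 + 809.7804 + 0 = 2041.7804.

E[T] = -163.528, variance of T = 2041.7804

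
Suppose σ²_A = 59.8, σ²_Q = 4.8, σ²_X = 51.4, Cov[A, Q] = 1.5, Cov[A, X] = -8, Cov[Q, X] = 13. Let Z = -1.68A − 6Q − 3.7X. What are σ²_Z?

σ²_Z = a²·σ²_A + b²·σ²_Q + c²·σ²_X + 2ab·Cov[A, Q] + 2ac·Cov[A, X] + 2bc·Cov[Q, X], with a = -1.68, b = -6, c = -3.7.
= 168.77952 + 172.8 + 703.666 + 30.24 + (-99.456) + 577.2
= 1553.22952.

σ²_Z = 1553.22952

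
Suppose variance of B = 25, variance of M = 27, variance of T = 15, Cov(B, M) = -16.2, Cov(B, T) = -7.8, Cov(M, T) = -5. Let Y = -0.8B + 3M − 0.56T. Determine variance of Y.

variance of Y = a²·variance of B + b²·variance of M + c²·variance of T + 2ab·Cov(B, M) + 2ac·Cov(B, T) + 2bc·Cov(M, T), with a = -0.8, b = 3, c = -0.56.
= 16 + 243 + 4.704 + 77.76 + (-6.9888) + 16.8
= 351.2752.

variance of Y = 351.2752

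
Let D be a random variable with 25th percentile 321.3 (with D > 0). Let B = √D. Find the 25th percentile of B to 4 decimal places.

25th percentile of B = 17.9248

√D is increasing, so P_{25}(B) = g(P_{25}(D)) ≈ 17.9248.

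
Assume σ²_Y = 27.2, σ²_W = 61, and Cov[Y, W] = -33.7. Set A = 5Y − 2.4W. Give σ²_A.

σ²_A = a²·σ²_Y + b²·σ²_W + 2ab·Cov[Y, W] with a = 5, b = -2.4.
= 5²·27.2 + (-2.4)²·61 + 2·5·(-2.4)·(-33.7)
= 680 + 351.36 + 808.8 = 1840.16.

σ²_A = 1840.16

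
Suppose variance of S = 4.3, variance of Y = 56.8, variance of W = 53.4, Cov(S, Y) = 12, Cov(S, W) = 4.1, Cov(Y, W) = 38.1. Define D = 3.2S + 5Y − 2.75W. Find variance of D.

variance of D = a²·variance of S + b²·variance of Y + c²·variance of W + 2ab·Cov(S, Y) + 2ac·Cov(S, W) + 2bc·Cov(Y, W), with a = 3.2, b = 5, c = -2.75.
= 44.032 + 1420 + 403.8375 + 384 + (-72.16) + (-1047.75)
= 1131.9595.

variance of D = 1131.9595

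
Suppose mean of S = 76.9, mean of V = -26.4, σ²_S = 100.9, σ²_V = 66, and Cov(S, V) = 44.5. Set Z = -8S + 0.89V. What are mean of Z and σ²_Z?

mean of Z = -638.696, σ²_Z = 5876.1986

mean of Z = (-8)·mean of S + 0.89·mean of V = (-8)·76.9 + 0.89·(-26.4) = -638.696.
σ²_Z = a²·σ²_S + b²·σ²_V + 2ab·Cov(S, V) with a = -8, b = 0.89.
= (-8)²·100.9 + 0.89²·66 + 2·(-8)·0.89·44.5
= 6457.6 + 52.2786 + (-633.68) = 5876.1986.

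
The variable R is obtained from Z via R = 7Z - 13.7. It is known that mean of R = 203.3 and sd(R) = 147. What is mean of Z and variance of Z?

From R = 7Z - 13.7: mean of R = a·mean of Z + b, so mean of Z = (mean of R − b)/a = (203.3 − (-13.7))/7 = 31.
variance of R = 147² = 21609.
variance of R = a²·variance of Z, so variance of Z = 21609/7² = 441.

mean of Z = 31, variance of Z = 441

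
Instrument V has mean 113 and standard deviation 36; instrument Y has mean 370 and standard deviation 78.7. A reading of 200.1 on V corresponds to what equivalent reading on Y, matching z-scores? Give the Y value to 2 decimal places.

Y = 560.41

z = (200.1 − 113)/36 ≈ 2.4194.
Y = 370 + z·78.7 = 370 + (200.1 − 113)·78.7/36 ≈ 560.41.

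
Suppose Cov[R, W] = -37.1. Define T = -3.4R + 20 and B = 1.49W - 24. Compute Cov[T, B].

Cov[T, B] = 187.9486

Cov[T, B] = a·c·Cov[R, W] = (-3.4)·1.49·(-37.1) = 187.9486. Additive constants drop out.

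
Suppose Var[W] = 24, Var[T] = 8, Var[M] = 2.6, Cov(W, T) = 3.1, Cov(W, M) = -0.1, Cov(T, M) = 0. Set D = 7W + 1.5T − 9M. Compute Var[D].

Var[D] = a²·Var[W] + b²·Var[T] + c²·Var[M] + 2ab·Cov(W, T) + 2ac·Cov(W, M) + 2bc·Cov(T, M), with a = 7, b = 1.5, c = -9.
= 1176 + 18 + 210.6 + 65.1 + 12.6 + 0
= 1482.3.

Var[D] = 1482.3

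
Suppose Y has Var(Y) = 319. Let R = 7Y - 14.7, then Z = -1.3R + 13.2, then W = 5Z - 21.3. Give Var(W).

Var(R) = 7²·319 = 15631.
Var(Z) = (-1.3)²·15631 = 26416.39.
Var(W) = 5²·26416.39 = 660409.75.

Var(W) = 660409.75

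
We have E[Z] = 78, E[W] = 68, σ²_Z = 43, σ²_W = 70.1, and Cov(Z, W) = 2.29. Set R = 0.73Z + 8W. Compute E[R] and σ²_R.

E[R] = 0.73·E[Z] + 8·E[W] = 0.73·78 + 8·68 = 600.94.
σ²_R = a²·σ²_Z + b²·σ²_W + 2ab·Cov(Z, W) with a = 0.73, b = 8.
= 0.73²·43 + 8²·70.1 + 2·0.73·8·2.29
= 22.9147 + 4486.4 + 26.7472 = 4536.0619.

E[R] = 600.94, σ²_R = 4536.0619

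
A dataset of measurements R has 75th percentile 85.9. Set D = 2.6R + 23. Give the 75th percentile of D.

Since a = 2.6 > 0 the transformation is increasing, so the 75th percentile of D = a·(P_{75} of R) + b = 2.6·85.9 + 23 = 246.34.

75th percentile of D = 246.34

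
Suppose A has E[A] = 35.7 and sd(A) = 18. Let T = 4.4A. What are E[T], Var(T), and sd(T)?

T = 4.4A is linear with a = 4.4, b = 0.
E[T] = a·E[A] + b = 4.4·35.7 = 157.08.
Var(A) = 18² = 324.
Var(T) = a²·Var(A) = 4.4²·324 = 6272.64.
sd(T) = |a|·sd(A) = |4.4|·18 = 79.2.

E[T] = 157.08, Var(T) = 6272.64, sd(T) = 79.2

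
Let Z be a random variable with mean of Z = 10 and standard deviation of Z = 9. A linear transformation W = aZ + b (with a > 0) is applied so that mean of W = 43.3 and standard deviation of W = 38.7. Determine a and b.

standard deviation of W = a·standard deviation of Z (a > 0), so a = 38.7/9 = 4.3.
mean of W = a·mean of Z + b, so b = 43.3 − 4.3·10 = 0.3.

a = 4.3, b = 0.3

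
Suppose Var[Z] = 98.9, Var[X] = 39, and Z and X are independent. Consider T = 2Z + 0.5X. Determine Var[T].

Var[T] = a²·Var[Z] + b²·Var[X] + 2ab·Cov(Z, X) with a = 2, b = 0.5.
Independence gives Cov(Z, X) = 0.
= 2²·98.9 + 0.5²·39 + 2·2·0.5·0
= 395.6 + 9.75 + 0 = 405.35.

Var[T] = 405.35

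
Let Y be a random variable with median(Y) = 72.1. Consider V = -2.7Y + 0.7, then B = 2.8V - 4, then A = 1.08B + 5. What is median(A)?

median(V) = (-2.7)·72.1 + 0.7 = -193.97.
median(B) = 2.8·(-193.97) + (-4) = -547.116.
median(A) = 1.08·(-547.116) + 5 = -585.88528.

median(A) = -585.88528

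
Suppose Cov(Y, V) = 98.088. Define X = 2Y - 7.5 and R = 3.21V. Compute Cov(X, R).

Cov(X, R) = a·c·Cov(Y, V) = 2·3.21·98.088 = 629.72496. Additive constants drop out.

Cov(X, R) = 629.72496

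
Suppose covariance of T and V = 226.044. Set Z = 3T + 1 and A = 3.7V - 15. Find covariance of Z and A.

covariance of Z and A = a·c·covariance of T and V = 3·3.7·226.044 = 2509.0884. Additive constants drop out.

covariance of Z and A = 2509.0884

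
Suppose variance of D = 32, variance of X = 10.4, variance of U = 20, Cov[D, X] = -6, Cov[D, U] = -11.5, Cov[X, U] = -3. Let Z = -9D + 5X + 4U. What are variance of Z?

variance of Z = a²·variance of D + b²·variance of X + c²·variance of U + 2ab·Cov[D, X] + 2ac·Cov[D, U] + 2bc·Cov[X, U], with a = -9, b = 5, c = 4.
= 2592 + 260 + 320 + 540 + 828 + (-120)
= 4420.

variance of Z = 4420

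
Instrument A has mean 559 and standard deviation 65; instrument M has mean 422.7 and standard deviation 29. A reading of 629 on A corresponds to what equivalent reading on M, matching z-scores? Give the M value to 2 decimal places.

z = (629 − 559)/65 ≈ 1.0769.
M = 422.7 + z·29 = 422.7 + (629 − 559)·29/65 ≈ 453.93.

M = 453.93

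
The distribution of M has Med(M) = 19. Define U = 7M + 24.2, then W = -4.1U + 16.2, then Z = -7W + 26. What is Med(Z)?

Med(Z) = 4424.24

Med(U) = 7·19 + 24.2 = 157.2.
Med(W) = (-4.1)·157.2 + 16.2 = -628.32.
Med(Z) = (-7)·(-628.32) + 26 = 4424.24.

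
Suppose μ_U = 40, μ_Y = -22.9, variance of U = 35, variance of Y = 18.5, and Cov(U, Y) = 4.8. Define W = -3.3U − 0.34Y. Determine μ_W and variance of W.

μ_W = (-3.3)·μ_U + (-0.34)·μ_Y = (-3.3)·40 + (-0.34)·(-22.9) = -124.214.
variance of W = a²·variance of U + b²·variance of Y + 2ab·Cov(U, Y) with a = -3.3, b = -0.34.
= (-3.3)²·35 + (-0.34)²·18.5 + 2·(-3.3)·(-0.34)·4.8
= 381.15 + 2.1386 + 10.7712 = 394.0598.

μ_W = -124.214, variance of W = 394.0598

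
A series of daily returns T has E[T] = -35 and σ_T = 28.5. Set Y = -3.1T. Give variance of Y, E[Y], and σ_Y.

Y = -3.1T is linear with a = -3.1, b = 0.
variance of T = 28.5² = 812.25.
variance of Y = a²·variance of T = (-3.1)²·812.25 = 7805.7225.
E[Y] = a·E[T] + b = (-3.1)·(-35) = 108.5.
σ_Y = |a|·σ_T = |-3.1|·28.5 = 88.35.

variance of Y = 7805.7225, E[Y] = 108.5, σ_Y = 88.35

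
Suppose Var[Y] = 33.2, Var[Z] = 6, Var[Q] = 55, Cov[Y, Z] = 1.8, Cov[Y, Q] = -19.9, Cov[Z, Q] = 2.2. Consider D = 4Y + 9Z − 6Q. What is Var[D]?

Var[D] = 3844.4

Var[D] = a²·Var[Y] + b²·Var[Z] + c²·Var[Q] + 2ab·Cov[Y, Z] + 2ac·Cov[Y, Q] + 2bc·Cov[Z, Q], with a = 4, b = 9, c = -6.
= 531.2 + 486 + 1980 + 129.6 + 955.2 + (-237.6)
= 3844.4.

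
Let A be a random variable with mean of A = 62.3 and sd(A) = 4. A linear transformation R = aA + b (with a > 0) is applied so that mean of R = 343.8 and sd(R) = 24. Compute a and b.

a = 6, b = -30

sd(R) = a·sd(A) (a > 0), so a = 24/4 = 6.
mean of R = a·mean of A + b, so b = 343.8 − 6·62.3 = -30.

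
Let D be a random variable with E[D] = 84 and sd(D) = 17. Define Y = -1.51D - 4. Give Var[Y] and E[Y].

Var[Y] = 658.9489, E[Y] = -130.84

Y = -1.51D - 4 is linear with a = -1.51, b = -4.
Var[D] = 17² = 289.
Var[Y] = a²·Var[D] = (-1.51)²·289 = 658.9489 (the additive constant -4 does not affect variance).
E[Y] = a·E[D] + b = (-1.51)·84 + (-4) = -130.84.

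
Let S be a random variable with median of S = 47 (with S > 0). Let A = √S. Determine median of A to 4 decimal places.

median of A = 6.8557

√S is monotone on this domain, so median of A = √(47) ≈ 6.8557.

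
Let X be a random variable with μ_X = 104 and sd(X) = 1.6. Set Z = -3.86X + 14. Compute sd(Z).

sd(Z) = 6.176

Z = -3.86X + 14 is linear with a = -3.86, b = 14.
sd(Z) = |a|·sd(X) = |-3.86|·1.6 = 6.176.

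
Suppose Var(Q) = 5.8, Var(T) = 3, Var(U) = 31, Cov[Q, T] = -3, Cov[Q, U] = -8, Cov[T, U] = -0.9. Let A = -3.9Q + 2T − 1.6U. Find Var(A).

Var(A) = 132.298

Var(A) = a²·Var(Q) + b²·Var(T) + c²·Var(U) + 2ab·Cov[Q, T] + 2ac·Cov[Q, U] + 2bc·Cov[T, U], with a = -3.9, b = 2, c = -1.6.
= 88.218 + 12 + 79.36 + 46.8 + (-99.84) + 5.76
= 132.298.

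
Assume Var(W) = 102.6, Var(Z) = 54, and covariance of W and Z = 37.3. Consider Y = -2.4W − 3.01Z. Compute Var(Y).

Var(Y) = a²·Var(W) + b²·Var(Z) + 2ab·covariance of W and Z with a = -2.4, b = -3.01.
= (-2.4)²·102.6 + (-3.01)²·54 + 2·(-2.4)·(-3.01)·37.3
= 590.976 + 489.2454 + 538.9104 = 1619.1318.

Var(Y) = 1619.1318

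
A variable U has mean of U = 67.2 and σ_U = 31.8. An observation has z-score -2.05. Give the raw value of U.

U = 2.01

U = mean of U + z·σ_U = 67.2 + (-2.05)·31.8 = 2.01.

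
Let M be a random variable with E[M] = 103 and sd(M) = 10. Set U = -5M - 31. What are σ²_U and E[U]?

σ²_U = 2500, E[U] = -546

U = -5M - 31 is linear with a = -5, b = -31.
σ²_M = 10² = 100.
σ²_U = a²·σ²_M = (-5)²·100 = 2500 (the additive constant -31 does not affect variance).
E[U] = a·E[M] + b = (-5)·103 + (-31) = -546.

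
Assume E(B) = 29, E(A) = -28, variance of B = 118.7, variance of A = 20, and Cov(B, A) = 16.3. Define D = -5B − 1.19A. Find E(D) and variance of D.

E(D) = (-5)·E(B) + (-1.19)·E(A) = (-5)·29 + (-1.19)·(-28) = -111.68.
variance of D = a²·variance of B + b²·variance of A + 2ab·Cov(B, A) with a = -5, b = -1.19.
= (-5)²·118.7 + (-1.19)²·20 + 2·(-5)·(-1.19)·16.3
= 2967.5 + 28.322 + 193.97 = 3189.792.

E(D) = -111.68, variance of D = 3189.792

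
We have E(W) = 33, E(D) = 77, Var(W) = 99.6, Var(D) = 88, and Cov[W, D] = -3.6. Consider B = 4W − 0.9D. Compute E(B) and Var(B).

E(B) = 4·E(W) + (-0.9)·E(D) = 4·33 + (-0.9)·77 = 62.7.
Var(B) = a²·Var(W) + b²·Var(D) + 2ab·Cov[W, D] with a = 4, b = -0.9.
= 4²·99.6 + (-0.9)²·88 + 2·4·(-0.9)·(-3.6)
= 1593.6 + 71.28 + 25.92 = 1690.8.

E(B) = 62.7, Var(B) = 1690.8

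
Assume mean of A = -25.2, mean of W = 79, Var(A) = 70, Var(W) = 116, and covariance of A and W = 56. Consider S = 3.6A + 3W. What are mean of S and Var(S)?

mean of S = 3.6·mean of A + 3·mean of W = 3.6·(-25.2) + 3·79 = 146.28.
Var(S) = a²·Var(A) + b²·Var(W) + 2ab·covariance of A and W with a = 3.6, b = 3.
= 3.6²·70 + 3²·116 + 2·3.6·3·56
= 907.2 + 1044 + 1209.6 = 3160.8.

mean of S = 146.28, Var(S) = 3160.8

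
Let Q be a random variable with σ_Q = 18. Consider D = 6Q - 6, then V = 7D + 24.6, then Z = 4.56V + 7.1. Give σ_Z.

σ_D = |6|·18 = 108.
σ_V = |7|·108 = 756.
σ_Z = |4.56|·756 = 3447.36.

σ_Z = 3447.36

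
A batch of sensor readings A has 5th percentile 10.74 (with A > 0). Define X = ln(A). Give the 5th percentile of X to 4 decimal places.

ln(A) is increasing, so P_{5}(X) = g(P_{5}(A)) ≈ 2.374.

5th percentile of X = 2.374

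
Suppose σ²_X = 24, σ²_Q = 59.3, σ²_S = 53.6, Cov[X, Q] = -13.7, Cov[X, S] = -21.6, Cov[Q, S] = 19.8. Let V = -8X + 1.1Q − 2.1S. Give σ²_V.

σ²_V = a²·σ²_X + b²·σ²_Q + c²·σ²_S + 2ab·Cov[X, Q] + 2ac·Cov[X, S] + 2bc·Cov[Q, S], with a = -8, b = 1.1, c = -2.1.
= 1536 + 71.753 + 236.376 + 241.12 + (-725.76) + (-91.476)
= 1268.013.

σ²_V = 1268.013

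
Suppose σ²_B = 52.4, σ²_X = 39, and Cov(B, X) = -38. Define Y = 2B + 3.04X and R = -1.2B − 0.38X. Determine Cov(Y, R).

By bilinearity, Cov(Y, R) = ac·σ²_B + bd·σ²_X + (ad+bc)·Cov(B, X), with a=2, b=3.04, c=-1.2, d=-0.38.
ac·σ²_B = 2·(-1.2)·52.4 = -125.76
bd·σ²_X = 3.04·(-0.38)·39 = -45.0528
(ad+bc)·Cov(B, X) = (-4.408)·(-38) = 167.504
Cov(Y, R) = -125.76 + (-45.0528) + 167.504 = -3.3088.

Cov(Y, R) = -3.3088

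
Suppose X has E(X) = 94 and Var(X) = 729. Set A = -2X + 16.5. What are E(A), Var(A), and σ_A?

E(A) = -171.5, Var(A) = 2916, σ_A = 54

A = -2X + 16.5 is linear with a = -2, b = 16.5.
E(A) = a·E(X) + b = (-2)·94 + 16.5 = -171.5.
Var(A) = a²·Var(X) = (-2)²·729 = 2916 (the additive constant 16.5 does not affect variance).
σ_X = √729 = 27.
σ_A = |a|·σ_X = |-2|·27 = 54.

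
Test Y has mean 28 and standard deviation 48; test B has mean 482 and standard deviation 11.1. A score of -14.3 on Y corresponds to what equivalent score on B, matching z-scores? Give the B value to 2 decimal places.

z = (-14.3 − 28)/48 ≈ -0.8813.
B = 482 + z·11.1 = 482 + (-14.3 − 28)·11.1/48 ≈ 472.22.

B = 472.22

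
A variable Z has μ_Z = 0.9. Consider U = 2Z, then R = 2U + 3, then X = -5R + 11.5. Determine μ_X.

μ_X = -21.5

μ_U = 2·0.9 = 1.8.
μ_R = 2·1.8 + 3 = 6.6.
μ_X = (-5)·6.6 + 11.5 = -21.5.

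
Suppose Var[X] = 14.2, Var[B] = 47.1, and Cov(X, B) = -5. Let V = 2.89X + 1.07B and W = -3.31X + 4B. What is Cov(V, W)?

Cov(V, W) = 25.66072

By bilinearity, Cov(V, W) = ac·Var[X] + bd·Var[B] + (ad+bc)·Cov(X, B), with a=2.89, b=1.07, c=-3.31, d=4.
ac·Var[X] = 2.89·(-3.31)·14.2 = -135.83578
bd·Var[B] = 1.07·4·47.1 = 201.588
(ad+bc)·Cov(X, B) = (8.0183)·(-5) = -40.0915
Cov(V, W) = -135.83578 + 201.588 + (-40.0915) = 25.66072.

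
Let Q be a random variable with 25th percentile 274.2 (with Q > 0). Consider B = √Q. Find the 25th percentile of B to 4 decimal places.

√Q is increasing, so P_{25}(B) = g(P_{25}(Q)) ≈ 16.559.

25th percentile of B = 16.559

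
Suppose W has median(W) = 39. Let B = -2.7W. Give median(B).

A linear map preserves order up to sign, so median(B) = a·median(W) + b = (-2.7)·39 = -105.3.

median(B) = -105.3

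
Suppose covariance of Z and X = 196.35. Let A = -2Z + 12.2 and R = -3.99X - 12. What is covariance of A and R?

covariance of A and R = 1566.873

covariance of A and R = a·c·covariance of Z and X = (-2)·(-3.99)·196.35 = 1566.873. Additive constants drop out.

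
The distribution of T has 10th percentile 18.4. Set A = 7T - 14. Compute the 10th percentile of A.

Since a = 7 > 0 the transformation is increasing, so the 10th percentile of A = a·(P_{10} of T) + b = 7·18.4 + (-14) = 114.8.

10th percentile of A = 114.8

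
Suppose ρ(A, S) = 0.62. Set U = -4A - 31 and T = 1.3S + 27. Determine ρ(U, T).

ρ(U, T) = -0.62

Linear rescalings preserve |correlation|; the slopes -4 and 1.3 have opposite signs, so the correlation flips sign: ρ(U, T) = −ρ(A, S) = -0.62.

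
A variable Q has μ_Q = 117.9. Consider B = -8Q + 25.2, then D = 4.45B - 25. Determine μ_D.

μ_D = -4110.1

μ_B = (-8)·117.9 + 25.2 = -918.
μ_D = 4.45·(-918) + (-25) = -4110.1.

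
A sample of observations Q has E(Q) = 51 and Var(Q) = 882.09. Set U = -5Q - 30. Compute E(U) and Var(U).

E(U) = -285, Var(U) = 22052.25

U = -5Q - 30 is linear with a = -5, b = -30.
E(U) = a·E(Q) + b = (-5)·51 + (-30) = -285.
Var(U) = a²·Var(Q) = (-5)²·882.09 = 22052.25 (the additive constant -30 does not affect variance).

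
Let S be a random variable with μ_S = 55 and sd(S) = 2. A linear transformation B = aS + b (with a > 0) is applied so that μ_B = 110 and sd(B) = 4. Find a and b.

a = 2, b = 0

sd(B) = a·sd(S) (a > 0), so a = 4/2 = 2.
μ_B = a·μ_S + b, so b = 110 − 2·55 = 0.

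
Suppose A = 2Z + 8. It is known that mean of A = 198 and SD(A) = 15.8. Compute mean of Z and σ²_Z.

mean of Z = 95, σ²_Z = 62.41

From A = 2Z + 8: mean of A = a·mean of Z + b, so mean of Z = (mean of A − b)/a = (198 − 8)/2 = 95.
σ²_A = 15.8² = 249.64.
σ²_A = a²·σ²_Z, so σ²_Z = 249.64/2² = 62.41.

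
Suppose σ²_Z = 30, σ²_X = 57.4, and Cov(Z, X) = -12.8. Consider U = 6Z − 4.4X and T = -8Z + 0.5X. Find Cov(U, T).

Cov(U, T) = -2055.24

By bilinearity, Cov(U, T) = ac·σ²_Z + bd·σ²_X + (ad+bc)·Cov(Z, X), with a=6, b=-4.4, c=-8, d=0.5.
ac·σ²_Z = 6·(-8)·30 = -1440
bd·σ²_X = (-4.4)·0.5·57.4 = -126.28
(ad+bc)·Cov(Z, X) = (38.2)·(-12.8) = -488.96
Cov(U, T) = -1440 + (-126.28) + (-488.96) = -2055.24.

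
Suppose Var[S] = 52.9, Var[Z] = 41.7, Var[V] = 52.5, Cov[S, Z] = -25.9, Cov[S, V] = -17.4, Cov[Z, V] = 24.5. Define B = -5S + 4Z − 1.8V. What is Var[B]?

Var[B] = 2529.8

Var[B] = a²·Var[S] + b²·Var[Z] + c²·Var[V] + 2ab·Cov[S, Z] + 2ac·Cov[S, V] + 2bc·Cov[Z, V], with a = -5, b = 4, c = -1.8.
= 1322.5 + 667.2 + 170.1 + 1036 + (-313.2) + (-352.8)
= 2529.8.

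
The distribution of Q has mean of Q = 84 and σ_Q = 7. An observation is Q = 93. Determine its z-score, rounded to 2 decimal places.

z = 1.29

z = (Q − mean of Q) / σ_Q = (93 − 84) / 7 ≈ 1.29.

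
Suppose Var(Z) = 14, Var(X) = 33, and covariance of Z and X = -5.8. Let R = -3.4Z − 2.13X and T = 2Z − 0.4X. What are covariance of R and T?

covariance of R and T = -50.264

By bilinearity, covariance of R and T = ac·Var(Z) + bd·Var(X) + (ad+bc)·covariance of Z and X, with a=-3.4, b=-2.13, c=2, d=-0.4.
ac·Var(Z) = (-3.4)·2·14 = -95.2
bd·Var(X) = (-2.13)·(-0.4)·33 = 28.116
(ad+bc)·covariance of Z and X = (-2.9)·(-5.8) = 16.82
covariance of R and T = -95.2 + 28.116 + 16.82 = -50.264.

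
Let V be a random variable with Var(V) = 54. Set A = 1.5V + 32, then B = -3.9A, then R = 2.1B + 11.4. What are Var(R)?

Var(R) = 8149.74615

Var(A) = 1.5²·54 = 121.5.
Var(B) = (-3.9)²·121.5 = 1848.015.
Var(R) = 2.1²·1848.015 = 8149.74615.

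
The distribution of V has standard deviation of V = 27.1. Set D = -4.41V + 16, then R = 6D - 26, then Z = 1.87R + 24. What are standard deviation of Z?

standard deviation of D = |-4.41|·27.1 = 119.511.
standard deviation of R = |6|·119.511 = 717.066.
standard deviation of Z = |1.87|·717.066 = 1340.91342.

standard deviation of Z = 1340.91342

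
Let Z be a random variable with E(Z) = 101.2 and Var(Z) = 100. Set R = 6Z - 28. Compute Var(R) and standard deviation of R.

R = 6Z - 28 is linear with a = 6, b = -28.
Var(R) = a²·Var(Z) = 6²·100 = 3600 (the additive constant -28 does not affect variance).
standard deviation of Z = √100 = 10.
standard deviation of R = |a|·standard deviation of Z = |6|·10 = 60.

Var(R) = 3600, standard deviation of R = 60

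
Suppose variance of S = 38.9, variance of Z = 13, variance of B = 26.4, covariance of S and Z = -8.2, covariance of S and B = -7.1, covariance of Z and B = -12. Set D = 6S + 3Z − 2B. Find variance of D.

variance of D = a²·variance of S + b²·variance of Z + c²·variance of B + 2ab·covariance of S and Z + 2ac·covariance of S and B + 2bc·covariance of Z and B, with a = 6, b = 3, c = -2.
= 1400.4 + 117 + 105.6 + (-295.2) + 170.4 + 144
= 1642.2.

variance of D = 1642.2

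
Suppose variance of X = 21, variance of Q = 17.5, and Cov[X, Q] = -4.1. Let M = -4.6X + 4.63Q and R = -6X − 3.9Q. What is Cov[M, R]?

By bilinearity, Cov[M, R] = ac·variance of X + bd·variance of Q + (ad+bc)·Cov[X, Q], with a=-4.6, b=4.63, c=-6, d=-3.9.
ac·variance of X = (-4.6)·(-6)·21 = 579.6
bd·variance of Q = 4.63·(-3.9)·17.5 = -315.9975
(ad+bc)·Cov[X, Q] = (-9.84)·(-4.1) = 40.344
Cov[M, R] = 579.6 + (-315.9975) + 40.344 = 303.9465.

Cov[M, R] = 303.9465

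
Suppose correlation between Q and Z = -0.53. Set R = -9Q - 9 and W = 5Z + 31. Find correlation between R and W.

correlation between R and W = 0.53

Linear rescalings preserve |correlation|; the slopes -9 and 5 have opposite signs, so the correlation flips sign: correlation between R and W = −correlation between Q and Z = 0.53.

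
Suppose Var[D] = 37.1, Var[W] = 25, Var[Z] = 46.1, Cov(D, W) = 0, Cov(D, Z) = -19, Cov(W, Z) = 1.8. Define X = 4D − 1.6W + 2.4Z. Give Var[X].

Var[X] = 544.512

Var[X] = a²·Var[D] + b²·Var[W] + c²·Var[Z] + 2ab·Cov(D, W) + 2ac·Cov(D, Z) + 2bc·Cov(W, Z), with a = 4, b = -1.6, c = 2.4.
= 593.6 + 64 + 265.536 + 0 + (-364.8) + (-13.824)
= 544.512.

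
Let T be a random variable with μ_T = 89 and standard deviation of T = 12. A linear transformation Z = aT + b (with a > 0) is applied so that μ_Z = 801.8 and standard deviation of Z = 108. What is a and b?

a = 9, b = 0.8

standard deviation of Z = a·standard deviation of T (a > 0), so a = 108/12 = 9.
μ_Z = a·μ_T + b, so b = 801.8 − 9·89 = 0.8.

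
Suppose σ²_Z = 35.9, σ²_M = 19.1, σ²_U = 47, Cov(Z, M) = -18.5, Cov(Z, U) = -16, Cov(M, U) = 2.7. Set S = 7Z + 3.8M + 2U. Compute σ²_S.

σ²_S = a²·σ²_Z + b²·σ²_M + c²·σ²_U + 2ab·Cov(Z, M) + 2ac·Cov(Z, U) + 2bc·Cov(M, U), with a = 7, b = 3.8, c = 2.
= 1759.1 + 275.804 + 188 + (-984.2) + (-448) + 41.04
= 831.744.

σ²_S = 831.744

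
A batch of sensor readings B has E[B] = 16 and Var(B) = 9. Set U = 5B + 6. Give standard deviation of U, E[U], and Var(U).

standard deviation of U = 15, E[U] = 86, Var(U) = 225

U = 5B + 6 is linear with a = 5, b = 6.
standard deviation of B = √9 = 3.
standard deviation of U = |a|·standard deviation of B = |5|·3 = 15.
E[U] = a·E[B] + b = 5·16 + 6 = 86.
Var(U) = a²·Var(B) = 5²·9 = 225 (the additive constant 6 does not affect variance).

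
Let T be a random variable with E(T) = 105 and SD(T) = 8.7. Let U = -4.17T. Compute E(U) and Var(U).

U = -4.17T is linear with a = -4.17, b = 0.
E(U) = a·E(T) + b = (-4.17)·105 = -437.85.
Var(T) = 8.7² = 75.69.
Var(U) = a²·Var(T) = (-4.17)²·75.69 = 1316.165841.

E(U) = -437.85, Var(U) = 1316.165841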